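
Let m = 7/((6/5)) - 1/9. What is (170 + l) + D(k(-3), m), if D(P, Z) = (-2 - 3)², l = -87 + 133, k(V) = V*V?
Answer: 241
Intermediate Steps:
k(V) = V²
m = 103/18 (m = 7/((6*(⅕))) - 1*⅑ = 7/(6/5) - ⅑ = 7*(⅚) - ⅑ = 35/6 - ⅑ = 103/18 ≈ 5.7222)
l = 46
D(P, Z) = 25 (D(P, Z) = (-5)² = 25)
(170 + l) + D(k(-3), m) = (170 + 46) + 25 = 216 + 25 = 241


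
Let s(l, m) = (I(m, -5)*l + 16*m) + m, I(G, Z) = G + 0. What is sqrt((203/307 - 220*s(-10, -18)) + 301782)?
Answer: sqrt(31055296319)/307 ≈ 574.02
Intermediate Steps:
I(G, Z) = G
s(l, m) = 17*m + l*m (s(l, m) = (m*l + 16*m) + m = (l*m + 16*m) + m = (16*m + l*m) + m = 17*m + l*m)
sqrt((203/307 - 220*s(-10, -18)) + 301782) = sqrt((203/307 - (-3960)*(17 - 10)) + 301782) = sqrt((203*(1/307) - (-3960)*7) + 301782) = sqrt((203/307 - 220*(-126)) + 301782) = sqrt((203/307 + 27720) + 301782) = sqrt(8510243/307 + 301782) = sqrt(101157317/307) = sqrt(31055296319)/307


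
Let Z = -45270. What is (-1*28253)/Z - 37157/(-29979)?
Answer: 93670151/50264790 ≈ 1.8635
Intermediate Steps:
(-1*28253)/Z - 37157/(-29979) = -1*28253/(-45270) - 37157/(-29979) = -28253*(-1/45270) - 37157*(-1/29979) = 28253/45270 + 37157/29979 = 93670151/50264790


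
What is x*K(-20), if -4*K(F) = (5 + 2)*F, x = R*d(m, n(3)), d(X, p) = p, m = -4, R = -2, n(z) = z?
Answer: -210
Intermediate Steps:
x = -6 (x = -2*3 = -6)
K(F) = -7*F/4 (K(F) = -(5 + 2)*F/4 = -7*F/4)
x*K(-20) = -(-21)*(-20)/2 = -6*35 = -210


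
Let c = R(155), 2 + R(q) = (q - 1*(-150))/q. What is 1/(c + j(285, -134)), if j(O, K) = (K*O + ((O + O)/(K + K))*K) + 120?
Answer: -31/1171336 ≈ -2.6466e-5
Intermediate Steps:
R(q) = -2 + (150 + q)/q (R(q) = -2 + (q - 1*(-150))/q = -2 + (q + 150)/q = -2 + (150 + q)/q)
c = -1/31 (c = (150 - 1*155)/155 = (150 - 155)/155 = (1/155)*(-5) = -1/31 ≈ -0.032258)
j(O, K) = 120 + O + K*O (j(O, K) = (K*O + ((2*O)/((2*K)))*K) + 120 = (K*O + ((2*O)*(1/(2*K)))*K) + 120 = (K*O + (O/K)*K) + 120 = (K*O + O) + 120 = (O + K*O) + 120 = 120 + O + K*O)
1/(c + j(285, -134)) = 1/(-1/31 + (120 + 285 - 134*285)) = 1/(-1/31 + (120 + 285 - 38190)) = 1/(-1/31 - 37785) = 1/(-1171336/31) = -31/1171336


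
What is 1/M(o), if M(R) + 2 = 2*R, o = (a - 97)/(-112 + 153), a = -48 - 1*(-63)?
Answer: -1/6 ≈ -0.16667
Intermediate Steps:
a = 15 (a = -48 + 63 = 15)
o = -2 (o = (15 - 97)/(-112 + 153) = -82/41 = -82*1/41 = -2)
M(R) = -2 + 2*R
1/M(o) = 1/(-2 + 2*(-2)) = 1/(-2 - 4) = 1/(-6) = -1/6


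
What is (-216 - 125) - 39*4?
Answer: -497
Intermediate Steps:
(-216 - 125) - 39*4 = -341 - 1*156 = -341 - 156 = -497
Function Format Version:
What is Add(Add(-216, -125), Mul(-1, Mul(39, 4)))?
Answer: -497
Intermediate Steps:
Add(Add(-216, -125), Mul(-1, Mul(39, 4))) = Add(-341, Mul(-1, 156)) = Add(-341, -156) = -497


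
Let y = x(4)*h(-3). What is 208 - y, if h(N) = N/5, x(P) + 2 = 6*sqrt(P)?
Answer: 214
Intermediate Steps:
x(P) = -2 + 6*sqrt(P)
h(N) = N/5 (h(N) = N*(1/5) = N/5)
y = -6 (y = (-2 + 6*sqrt(4))*((1/5)*(-3)) = (-2 + 6*2)*(-3/5) = (-2 + 12)*(-3/5) = 10*(-3/5) = -6)
208 - y = 208 - 1*(-6) = 208 + 6 = 214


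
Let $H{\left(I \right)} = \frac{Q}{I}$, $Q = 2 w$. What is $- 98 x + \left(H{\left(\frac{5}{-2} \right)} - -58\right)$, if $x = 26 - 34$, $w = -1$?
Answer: $\frac{4214}{5} \approx 842.8$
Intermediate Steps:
$x = -8$ ($x = 26 - 34 = -8$)
$Q = -2$ ($Q = 2 \left(-1\right) = -2$)
$H{\left(I \right)} = - \frac{2}{I}$
$- 98 x + \left(H{\left(\frac{5}{-2} \right)} - -58\right) = \left(-98\right) \left(-8\right) - \left(-58 + \frac{2}{5 \frac{1}{-2}}\right) = 784 + \left(- \frac{2}{5 \left(- \frac{1}{2}\right)} + 58\right) = 784 + \left(- \frac{2}{- \frac{5}{2}} + 58\right) = 784 + \left(\left(-2\right) \left(- \frac{2}{5}\right) + 58\right) = 784 + \left(\frac{4}{5} + 58\right) = 784 + \frac{294}{5} = \frac{4214}{5}$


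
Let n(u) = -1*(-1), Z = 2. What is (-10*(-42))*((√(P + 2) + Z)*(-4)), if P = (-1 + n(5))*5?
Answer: -3360 - 1680*√2 ≈ -5735.9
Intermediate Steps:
n(u) = 1
P = 0 (P = (-1 + 1)*5 = 0*5 = 0)
(-10*(-42))*((√(P + 2) + Z)*(-4)) = (-10*(-42))*((√(0 + 2) + 2)*(-4)) = 420*((√2 + 2)*(-4)) = 420*((2 + √2)*(-4)) = 420*(-8 - 4*√2) = -3360 - 1680*√2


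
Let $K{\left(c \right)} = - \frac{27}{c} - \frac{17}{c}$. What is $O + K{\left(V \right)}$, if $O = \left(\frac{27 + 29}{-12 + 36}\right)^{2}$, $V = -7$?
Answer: $\frac{739}{63} \approx 11.73$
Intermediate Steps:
$K{\left(c \right)} = - \frac{44}{c}$
$O = \frac{49}{9}$ ($O = \left(\frac{56}{24}\right)^{2} = \left(56 \cdot \frac{1}{24}\right)^{2} = \left(\frac{7}{3}\right)^{2} = \frac{49}{9} \approx 5.4444$)
$O + K{\left(V \right)} = \frac{49}{9} - \frac{44}{-7} = \frac{49}{9} - - \frac{44}{7} = \frac{49}{9} + \frac{44}{7} = \frac{739}{63}$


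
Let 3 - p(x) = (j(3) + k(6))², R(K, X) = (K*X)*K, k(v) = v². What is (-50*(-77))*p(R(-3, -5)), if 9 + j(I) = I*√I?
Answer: -2899050 - 623700*√3 ≈ -3.9793e+6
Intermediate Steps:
R(K, X) = X*K²
j(I) = -9 + I^(3/2) (j(I) = -9 + I*√I = -9 + I^(3/2))
p(x) = 3 - (27 + 3*√3)² (p(x) = 3 - ((-9 + 3^(3/2)) + 6²)² = 3 - ((-9 + 3*√3) + 36)² = 3 - (27 + 3*√3)²)
(-50*(-77))*p(R(-3, -5)) = (-50*(-77))*(-753 - 162*√3) = 3850*(-753 - 162*√3) = -2899050 - 623700*√3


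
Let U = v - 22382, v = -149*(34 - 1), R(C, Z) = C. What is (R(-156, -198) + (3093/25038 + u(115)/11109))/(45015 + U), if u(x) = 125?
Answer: -4817051585/547517196408 ≈ -0.0087980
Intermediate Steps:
v = -4917 (v = -149*33 = -4917)
U = -27299 (U = -4917 - 22382 = -27299)
(R(-156, -198) + (3093/25038 + u(115)/11109))/(45015 + U) = (-156 + (3093/25038 + 125/11109))/(45015 - 27299) = (-156 + (3093*(1/25038) + 125*(1/11109)))/17716 = (-156 + (1031/8346 + 125/11109))*(1/17716) = (-156 + 4165543/30905238)*(1/17716) = -4817051585/30905238*1/17716 = -4817051585/547517196408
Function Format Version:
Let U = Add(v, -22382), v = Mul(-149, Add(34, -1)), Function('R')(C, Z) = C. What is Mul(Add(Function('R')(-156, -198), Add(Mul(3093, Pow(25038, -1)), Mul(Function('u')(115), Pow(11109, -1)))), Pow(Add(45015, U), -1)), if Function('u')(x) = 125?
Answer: Rational(-4817051585, 547517196408) ≈ -0.0087980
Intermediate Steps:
v = -4917 (v = Mul(-149, 33) = -4917)
U = -27299 (U = Add(-4917, -22382) = -27299)
Mul(Add(Function('R')(-156, -198), Add(Mul(3093, Pow(25038, -1)), Mul(Function('u')(115), Pow(11109, -1)))), Pow(Add(45015, U), -1)) = Mul(Add(-156, Add(Mul(3093, Pow(25038, -1)), Mul(125, Pow(11109, -1)))), Pow(Add(45015, -27299), -1)) = Mul(Add(-156, Add(Mul(3093, Rational(1, 25038)), Mul(125, Rational(1, 11109)))), Pow(17716, -1)) = Mul(Add(-156, Add(Rational(1031, 8346), Rational(125, 11109))), Rational(1, 17716)) = Mul(Add(-156, Rational(4165543, 30905238)), Rational(1, 17716)) = Mul(Rational(-4817051585, 30905238), Rational(1, 17716)) = Rational(-4817051585, 547517196408)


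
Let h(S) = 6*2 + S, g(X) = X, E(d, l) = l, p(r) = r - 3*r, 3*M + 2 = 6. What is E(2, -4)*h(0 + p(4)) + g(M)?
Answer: -44/3 ≈ -14.667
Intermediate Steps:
M = 4/3 (M = -2/3 + (1/3)*6 = -2/3 + 2 = 4/3 ≈ 1.3333)
p(r) = -2*r
h(S) = 12 + S
E(2, -4)*h(0 + p(4)) + g(M) = -4*(12 + (0 - 2*4)) + 4/3 = -4*(12 + (0 - 8)) + 4/3 = -4*(12 - 8) + 4/3 = -4*4 + 4/3 = -16 + 4/3 = -44/3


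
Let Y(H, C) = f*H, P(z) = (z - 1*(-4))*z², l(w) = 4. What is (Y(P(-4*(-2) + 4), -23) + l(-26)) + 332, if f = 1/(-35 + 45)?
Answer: 2832/5 ≈ 566.40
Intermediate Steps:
P(z) = z²*(4 + z) (P(z) = (z + 4)*z² = (4 + z)*z² = z²*(4 + z))
f = ⅒ (f = 1/10 = ⅒ ≈ 0.10000)
Y(H, C) = H/10
(Y(P(-4*(-2) + 4), -23) + l(-26)) + 332 = (((-4*(-2) + 4)²*(4 + (-4*(-2) + 4)))/10 + 4) + 332 = (((8 + 4)²*(4 + (8 + 4)))/10 + 4) + 332 = ((12²*(4 + 12))/10 + 4) + 332 = ((144*16)/10 + 4) + 332 = ((⅒)*2304 + 4) + 332 = (1152/5 + 4) + 332 = 1172/5 + 332 = 2832/5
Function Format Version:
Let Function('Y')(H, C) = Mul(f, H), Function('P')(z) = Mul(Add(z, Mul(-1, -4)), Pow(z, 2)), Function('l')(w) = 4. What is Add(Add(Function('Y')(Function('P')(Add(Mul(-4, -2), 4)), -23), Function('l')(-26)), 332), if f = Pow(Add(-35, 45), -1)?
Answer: Rational(2832, 5) ≈ 566.40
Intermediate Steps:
Function('P')(z) = Mul(Pow(z, 2), Add(4, z)) (Function('P')(z) = Mul(Add(z, 4), Pow(z, 2)) = Mul(Add(4, z), Pow(z, 2)) = Mul(Pow(z, 2), Add(4, z)))
f = Rational(1, 10) (f = Pow(10, -1) = Rational(1, 10) ≈ 0.10000)
Function('Y')(H, C) = Mul(Rational(1, 10), H)
Add(Add(Function('Y')(Function('P')(Add(Mul(-4, -2), 4)), -23), Function('l')(-26)), 332) = Add(Add(Mul(Rational(1, 10), Mul(Pow(Add(Mul(-4, -2), 4), 2), Add(4, Add(Mul(-4, -2), 4)))), 4), 332) = Add(Add(Mul(Rational(1, 10), Mul(Pow(Add(8, 4), 2), Add(4, Add(8, 4)))), 4), 332) = Add(Add(Mul(Rational(1, 10), Mul(Pow(12, 2), Add(4, 12))), 4), 332) = Add(Add(Mul(Rational(1, 10), Mul(144, 16)), 4), 332) = Add(Add(Mul(Rational(1, 10), 2304), 4), 332) = Add(Add(Rational(1152, 5), 4), 332) = Add(Rational(1172, 5), 332) = Rational(2832, 5)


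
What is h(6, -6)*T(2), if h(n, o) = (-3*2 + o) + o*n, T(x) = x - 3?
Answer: 48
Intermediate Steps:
T(x) = -3 + x
h(n, o) = -6 + o + n*o (h(n, o) = (-6 + o) + n*o = -6 + o + n*o)
h(6, -6)*T(2) = (-6 - 6 + 6*(-6))*(-3 + 2) = (-6 - 6 - 36)*(-1) = -48*(-1) = 48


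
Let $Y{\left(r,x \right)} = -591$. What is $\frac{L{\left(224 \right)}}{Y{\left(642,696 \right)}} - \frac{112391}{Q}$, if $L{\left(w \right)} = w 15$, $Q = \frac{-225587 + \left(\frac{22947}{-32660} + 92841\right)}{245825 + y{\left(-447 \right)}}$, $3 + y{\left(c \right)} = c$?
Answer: $\frac{177432172205898660}{854094939479} \approx 2.0774 \cdot 10^{5}$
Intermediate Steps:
$y{\left(c \right)} = -3 + c$
$Q = - \frac{4335507307}{8013947500}$ ($Q = \frac{-225587 + \left(\frac{22947}{-32660} + 92841\right)}{245825 - 450} = \frac{-225587 + \left(22947 \left(- \frac{1}{32660}\right) + 92841\right)}{245825 - 450} = \frac{-225587 + \left(- \frac{22947}{32660} + 92841\right)}{245375} = \left(-225587 + \frac{3032164113}{32660}\right) \frac{1}{245375} = \left(- \frac{4335507307}{32660}\right) \frac{1}{245375} = - \frac{4335507307}{8013947500} \approx -0.541$)
$L{\left(w \right)} = 15 w$
$\frac{L{\left(224 \right)}}{Y{\left(642,696 \right)}} - \frac{112391}{Q} = \frac{15 \cdot 224}{-591} - \frac{112391}{- \frac{4335507307}{8013947500}} = 3360 \left(- \frac{1}{591}\right) - - \frac{900695573472500}{4335507307} = - \frac{1120}{197} + \frac{900695573472500}{4335507307} = \frac{177432172205898660}{854094939479}$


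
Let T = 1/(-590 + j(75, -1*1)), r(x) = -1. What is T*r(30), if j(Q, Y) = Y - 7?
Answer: 1/598 ≈ 0.0016722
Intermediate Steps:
j(Q, Y) = -7 + Y
T = -1/598 (T = 1/(-590 + (-7 - 1*1)) = 1/(-590 + (-7 - 1)) = 1/(-590 - 8) = 1/(-598) = -1/598 ≈ -0.0016722)
T*r(30) = -1/598*(-1) = 1/598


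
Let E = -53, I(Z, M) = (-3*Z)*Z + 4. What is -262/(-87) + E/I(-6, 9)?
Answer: 31859/9048 ≈ 3.5211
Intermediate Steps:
I(Z, M) = 4 - 3*Z² (I(Z, M) = -3*Z² + 4 = 4 - 3*Z²)
-262/(-87) + E/I(-6, 9) = -262/(-87) - 53/(4 - 3*(-6)²) = -262*(-1/87) - 53/(4 - 3*36) = 262/87 - 53/(4 - 108) = 262/87 - 53/(-104) = 262/87 - 53*(-1/104) = 262/87 + 53/104 = 31859/9048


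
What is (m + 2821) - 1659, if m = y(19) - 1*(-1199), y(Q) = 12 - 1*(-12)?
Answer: 2385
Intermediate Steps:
y(Q) = 24 (y(Q) = 12 + 12 = 24)
m = 1223 (m = 24 - 1*(-1199) = 24 + 1199 = 1223)
(m + 2821) - 1659 = (1223 + 2821) - 1659 = 4044 - 1659 = 2385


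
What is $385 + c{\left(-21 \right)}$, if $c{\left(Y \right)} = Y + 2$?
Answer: $366$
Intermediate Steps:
$c{\left(Y \right)} = 2 + Y$
$385 + c{\left(-21 \right)} = 385 + \left(2 - 21\right) = 385 - 19 = 366$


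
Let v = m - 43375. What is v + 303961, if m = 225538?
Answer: 486124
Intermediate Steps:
v = 182163 (v = 225538 - 43375 = 182163)
v + 303961 = 182163 + 303961 = 486124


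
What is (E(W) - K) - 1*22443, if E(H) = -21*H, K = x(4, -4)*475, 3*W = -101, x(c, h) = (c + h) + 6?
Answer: -24586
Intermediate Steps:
x(c, h) = 6 + c + h
W = -101/3 (W = (⅓)*(-101) = -101/3 ≈ -33.667)
K = 2850 (K = (6 + 4 - 4)*475 = 6*475 = 2850)
(E(W) - K) - 1*22443 = (-21*(-101/3) - 1*2850) - 1*22443 = (707 - 2850) - 22443 = -2143 - 22443 = -24586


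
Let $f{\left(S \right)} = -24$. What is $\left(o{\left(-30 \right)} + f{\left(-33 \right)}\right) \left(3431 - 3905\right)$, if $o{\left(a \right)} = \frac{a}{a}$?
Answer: $10902$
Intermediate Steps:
$o{\left(a \right)} = 1$
$\left(o{\left(-30 \right)} + f{\left(-33 \right)}\right) \left(3431 - 3905\right) = \left(1 - 24\right) \left(3431 - 3905\right) = \left(-23\right) \left(-474\right) = 10902$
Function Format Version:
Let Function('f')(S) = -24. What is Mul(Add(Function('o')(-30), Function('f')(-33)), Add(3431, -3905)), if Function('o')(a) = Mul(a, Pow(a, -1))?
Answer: 10902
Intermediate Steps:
Function('o')(a) = 1
Mul(Add(Function('o')(-30), Function('f')(-33)), Add(3431, -3905)) = Mul(Add(1, -24), Add(3431, -3905)) = Mul(-23, -474) = 10902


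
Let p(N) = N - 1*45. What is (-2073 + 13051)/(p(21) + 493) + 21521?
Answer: 10104327/469 ≈ 21544.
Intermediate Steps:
p(N) = -45 + N (p(N) = N - 45 = -45 + N)
(-2073 + 13051)/(p(21) + 493) + 21521 = (-2073 + 13051)/((-45 + 21) + 493) + 21521 = 10978/(-24 + 493) + 21521 = 10978/469 + 21521 = 10104327/469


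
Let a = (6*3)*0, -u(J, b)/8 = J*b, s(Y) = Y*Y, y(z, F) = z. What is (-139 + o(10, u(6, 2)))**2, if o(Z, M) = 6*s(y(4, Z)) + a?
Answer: 1849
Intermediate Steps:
s(Y) = Y**2
u(J, b) = -8*J*b
a = 0 (a = 18*0 = 0)
o(Z, M) = 96 (o(Z, M) = 6*4**2 + 0 = 6*16 + 0 = 96 + 0 = 96)
(-139 + o(10, u(6, 2)))**2 = (-139 + 96)**2 = (-43)**2 = 1849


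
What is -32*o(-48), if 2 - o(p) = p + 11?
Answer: -1248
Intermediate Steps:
o(p) = -9 - p (o(p) = 2 - (p + 11) = 2 - (11 + p) = 2 + (-11 - p) = -9 - p)
-32*o(-48) = -32*(-9 - 1*(-48)) = -32*(-9 + 48) = -32*39 = -1248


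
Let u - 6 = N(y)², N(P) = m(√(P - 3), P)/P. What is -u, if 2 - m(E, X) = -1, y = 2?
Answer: -33/4 ≈ -8.2500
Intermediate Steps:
m(E, X) = 3 (m(E, X) = 2 - 1*(-1) = 2 + 1 = 3)
N(P) = 3/P
u = 33/4 (u = 6 + (3/2)² = 6 + 9/4 = 33/4 ≈ 8.2500)
-u = -1*33/4 = -33/4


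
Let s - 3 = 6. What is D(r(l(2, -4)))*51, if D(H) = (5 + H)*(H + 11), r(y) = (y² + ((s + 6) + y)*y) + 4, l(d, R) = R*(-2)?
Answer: 3447141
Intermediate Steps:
s = 9 (s = 3 + 6 = 9)
l(d, R) = -2*R
r(y) = 4 + y² + y*(15 + y) (r(y) = (y² + ((9 + 6) + y)*y) + 4 = (y² + (15 + y)*y) + 4 = (y² + y*(15 + y)) + 4 = 4 + y² + y*(15 + y))
D(H) = (5 + H)*(11 + H)
D(r(l(2, -4)))*51 = (55 + (4 + 2*(-2*(-4))² + 15*(-2*(-4)))² + 16*(4 + 2*(-2*(-4))² + 15*(-2*(-4))))*51 = (55 + (4 + 2*8² + 15*8)² + 16*(4 + 2*8² + 15*8))*51 = (55 + (4 + 2*64 + 120)² + 16*(4 + 2*64 + 120))*51 = (55 + (4 + 128 + 120)² + 16*(4 + 128 + 120))*51 = (55 + 252² + 16*252)*51 = (55 + 63504 + 4032)*51 = 67591*51 = 3447141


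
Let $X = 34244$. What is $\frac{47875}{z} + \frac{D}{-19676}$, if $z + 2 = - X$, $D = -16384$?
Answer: $- \frac{95225509}{168456074} \approx -0.56528$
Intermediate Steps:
$z = -34246$ ($z = -2 - 34244 = -34246$)
$\frac{47875}{z} + \frac{D}{-19676} = \frac{47875}{-34246} - \frac{16384}{-19676} = 47875 \left(- \frac{1}{34246}\right) - - \frac{4096}{4919} = - \frac{47875}{34246} + \frac{4096}{4919} = - \frac{95225509}{168456074}$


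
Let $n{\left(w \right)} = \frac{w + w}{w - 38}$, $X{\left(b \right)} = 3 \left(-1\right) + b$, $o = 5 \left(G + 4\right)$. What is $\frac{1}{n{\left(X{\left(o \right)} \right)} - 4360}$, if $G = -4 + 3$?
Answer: $- \frac{13}{56692} \approx -0.00022931$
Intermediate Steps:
$G = -1$
$o = 15$ ($o = 5 \left(-1 + 4\right) = 5 \cdot 3 = 15$)
$X{\left(b \right)} = -3 + b$
$n{\left(w \right)} = \frac{2 w}{-38 + w}$
$\frac{1}{n{\left(X{\left(o \right)} \right)} - 4360} = \frac{1}{\frac{2 \left(-3 + 15\right)}{-38 + \left(-3 + 15\right)} - 4360} = \frac{1}{2 \cdot 12 \frac{1}{-38 + 12} - 4360} = \frac{1}{2 \cdot 12 \frac{1}{-26} - 4360} = \frac{1}{2 \cdot 12 \left(- \frac{1}{26}\right) - 4360} = \frac{1}{- \frac{12}{13} - 4360} = \frac{1}{- \frac{56692}{13}} = - \frac{13}{56692}$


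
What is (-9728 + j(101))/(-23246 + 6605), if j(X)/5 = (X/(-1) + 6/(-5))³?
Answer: 44558677/138675 ≈ 321.32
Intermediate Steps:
j(X) = 5*(-6/5 - X)³ (j(X) = 5*(X/(-1) + 6/(-5))³ = 5*(X*(-1) + 6*(-⅕))³ = 5*(-X - 6/5)³ = 5*(-6/5 - X)³)
(-9728 + j(101))/(-23246 + 6605) = (-9728 - (6 + 5*101)³/25)/(-23246 + 6605) = (-9728 - (6 + 505)³/25)/(-16641) = (-9728 - 1/25*511³)*(-1/16641) = (-9728 - 1/25*133432831)*(-1/16641) = (-9728 - 133432831/25)*(-1/16641) = -133676031/25*(-1/16641) = 44558677/138675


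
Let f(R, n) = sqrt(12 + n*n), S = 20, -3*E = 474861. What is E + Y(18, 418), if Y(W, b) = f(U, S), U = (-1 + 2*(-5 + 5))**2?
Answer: -158287 + 2*sqrt(103) ≈ -1.5827e+5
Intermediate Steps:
E = -158287 (E = -1/3*474861 = -158287)
U = 1 (U = (-1 + 2*0)**2 = (-1 + 0)**2 = (-1)**2 = 1)
f(R, n) = sqrt(12 + n**2)
Y(W, b) = 2*sqrt(103) (Y(W, b) = sqrt(12 + 20**2) = sqrt(12 + 400) = sqrt(412) = 2*sqrt(103))
E + Y(18, 418) = -158287 + 2*sqrt(103)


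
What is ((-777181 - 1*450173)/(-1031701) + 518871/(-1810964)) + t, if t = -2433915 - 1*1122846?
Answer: -6645355847640994719/1868373369764 ≈ -3.5568e+6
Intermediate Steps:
t = -3556761 (t = -2433915 - 1122846 = -3556761)
((-777181 - 1*450173)/(-1031701) + 518871/(-1810964)) + t = ((-777181 - 1*450173)/(-1031701) + 518871/(-1810964)) - 3556761 = ((-777181 - 450173)*(-1/1031701) + 518871*(-1/1810964)) - 3556761 = (-1227354*(-1/1031701) - 518871/1810964) - 3556761 = (1227354/1031701 - 518871/1810964) - 3556761 = 1687374179685/1868373369764 - 3556761 = -6645355847640994719/1868373369764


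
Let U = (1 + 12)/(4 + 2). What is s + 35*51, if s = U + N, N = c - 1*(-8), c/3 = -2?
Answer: 10735/6 ≈ 1789.2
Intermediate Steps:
c = -6 (c = 3*(-2) = -6)
U = 13/6 ≈ 2.1667
N = 2 (N = -6 - 1*(-8) = -6 + 8 = 2)
s = 25/6 (s = 13/6 + 2 = 25/6 ≈ 4.1667)
s + 35*51 = 25/6 + 35*51 = 25/6 + 1785 = 10735/6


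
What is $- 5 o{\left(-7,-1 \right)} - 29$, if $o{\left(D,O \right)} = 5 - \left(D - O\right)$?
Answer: $-84$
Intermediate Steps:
$o{\left(D,O \right)} = 5 + O - D$
$- 5 o{\left(-7,-1 \right)} - 29 = - 5 \left(5 - 1 - -7\right) - 29 = - 5 \left(5 - 1 + 7\right) - 29 = \left(-5\right) 11 - 29 = -55 - 29 = -84$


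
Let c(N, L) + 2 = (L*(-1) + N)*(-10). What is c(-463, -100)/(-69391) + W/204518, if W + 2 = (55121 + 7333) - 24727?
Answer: 1875784171/14191708538 ≈ 0.13217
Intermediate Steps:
W = 37725 (W = -2 + ((55121 + 7333) - 24727) = -2 + (62454 - 24727) = -2 + 37727 = 37725)
c(N, L) = -2 - 10*N + 10*L (c(N, L) = -2 + (L*(-1) + N)*(-10) = -2 + (-L + N)*(-10) = -2 + (N - L)*(-10) = -2 + (-10*N + 10*L) = -2 - 10*N + 10*L)
c(-463, -100)/(-69391) + W/204518 = (-2 - 10*(-463) + 10*(-100))/(-69391) + 37725/204518 = (-2 + 4630 - 1000)*(-1/69391) + 37725*(1/204518) = 3628*(-1/69391) + 37725/204518 = -3628/69391 + 37725/204518 = 1875784171/14191708538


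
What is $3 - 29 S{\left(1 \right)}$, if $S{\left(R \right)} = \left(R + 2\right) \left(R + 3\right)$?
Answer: $-345$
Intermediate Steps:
$S{\left(R \right)} = \left(2 + R\right) \left(3 + R\right)$
$3 - 29 S{\left(1 \right)} = 3 - 29 \left(6 + 1^{2} + 5 \cdot 1\right) = 3 - 29 \left(6 + 1 + 5\right) = 3 - 348 = -345$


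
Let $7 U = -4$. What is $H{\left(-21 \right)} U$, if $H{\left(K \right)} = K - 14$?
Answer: $20$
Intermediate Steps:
$U = - \frac{4}{7}$ ($U = \frac{1}{7} \left(-4\right) = - \frac{4}{7} \approx -0.57143$)
$H{\left(K \right)} = -14 + K$ ($H{\left(K \right)} = K - 14 = -14 + K$)
$H{\left(-21 \right)} U = \left(-14 - 21\right) \left(- \frac{4}{7}\right) = \left(-35\right) \left(- \frac{4}{7}\right) = 20$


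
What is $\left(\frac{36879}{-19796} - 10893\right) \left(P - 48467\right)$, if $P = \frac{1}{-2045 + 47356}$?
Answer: $\frac{118410171711361713}{224244139} \approx 5.2804 \cdot 10^{8}$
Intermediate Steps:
$P = \frac{1}{45311} \approx 2.207 \cdot 10^{-5}$
$\left(\frac{36879}{-19796} - 10893\right) \left(P - 48467\right) = \left(\frac{36879}{-19796} - 10893\right) \left(\frac{1}{45311} - 48467\right) = \left(36879 \left(- \frac{1}{19796}\right) - 10893\right) \left(- \frac{2196088236}{45311}\right) = \left(- \frac{36879}{19796} - 10893\right) \left(- \frac{2196088236}{45311}\right) = \left(- \frac{215674707}{19796}\right) \left(- \frac{2196088236}{45311}\right) = \frac{118410171711361713}{224244139}$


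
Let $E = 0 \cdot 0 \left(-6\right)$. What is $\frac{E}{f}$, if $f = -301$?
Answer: $0$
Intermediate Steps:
$E = 0$ ($E = 0 \left(-6\right) = 0$)
$\frac{E}{f} = \frac{0}{-301} = 0 \left(- \frac{1}{301}\right) = 0$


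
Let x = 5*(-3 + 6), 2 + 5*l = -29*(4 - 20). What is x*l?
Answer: 1386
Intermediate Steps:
l = 462/5 (l = -2/5 + (-29*(4 - 20))/5 = -2/5 + (-29*(-16))/5 = -2/5 + (1/5)*464 = -2/5 + 464/5 = 462/5 ≈ 92.400)
x = 15 (x = 5*3 = 15)
x*l = 15*(462/5) = 1386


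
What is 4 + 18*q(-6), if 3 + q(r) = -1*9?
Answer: -212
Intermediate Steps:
q(r) = -12 (q(r) = -3 - 1*9 = -3 - 9 = -12)
4 + 18*q(-6) = 4 + 18*(-12) = 4 - 216 = -212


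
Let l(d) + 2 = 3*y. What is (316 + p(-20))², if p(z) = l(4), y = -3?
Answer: 93025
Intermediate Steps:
l(d) = -11 (l(d) = -2 + 3*(-3) = -2 - 9 = -11)
p(z) = -11
(316 + p(-20))² = (316 - 11)² = 305² = 93025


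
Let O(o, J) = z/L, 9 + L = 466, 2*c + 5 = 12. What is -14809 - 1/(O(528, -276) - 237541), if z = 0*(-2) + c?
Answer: -3215218522889/217112467 ≈ -14809.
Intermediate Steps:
c = 7/2 (c = -5/2 + (1/2)*12 = -5/2 + 6 = 7/2 ≈ 3.5000)
L = 457 (L = -9 + 466 = 457)
z = 7/2 (z = 0*(-2) + 7/2 = 0 + 7/2 = 7/2 ≈ 3.5000)
O(o, J) = 7/914 (O(o, J) = (7/2)/457 = (7/2)*(1/457) = 7/914)
-14809 - 1/(O(528, -276) - 237541) = -14809 - 1/(7/914 - 237541) = -14809 - 1/(-217112467/914) = -14809 - 1*(-914/217112467) = -14809 + 914/217112467 = -3215218522889/217112467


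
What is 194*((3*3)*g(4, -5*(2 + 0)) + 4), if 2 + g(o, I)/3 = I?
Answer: -62080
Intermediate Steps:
g(o, I) = -6 + 3*I
194*((3*3)*g(4, -5*(2 + 0)) + 4) = 194*((3*3)*(-6 + 3*(-5*(2 + 0))) + 4) = 194*(9*(-6 + 3*(-5*2)) + 4) = 194*(9*(-6 + 3*(-10)) + 4) = 194*(9*(-6 - 30) + 4) = 194*(9*(-36) + 4) = 194*(-324 + 4) = 194*(-320) = -62080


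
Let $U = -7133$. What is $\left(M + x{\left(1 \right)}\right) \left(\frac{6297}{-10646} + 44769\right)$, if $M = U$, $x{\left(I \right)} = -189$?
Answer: $- \frac{1744848990297}{5323} \approx -3.2779 \cdot 10^{8}$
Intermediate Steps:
$M = -7133$
$\left(M + x{\left(1 \right)}\right) \left(\frac{6297}{-10646} + 44769\right) = \left(-7133 - 189\right) \left(\frac{6297}{-10646} + 44769\right) = - 7322 \left(6297 \left(- \frac{1}{10646}\right) + 44769\right) = - 7322 \left(- \frac{6297}{10646} + 44769\right) = \left(-7322\right) \frac{476604477}{10646} = - \frac{1744848990297}{5323}$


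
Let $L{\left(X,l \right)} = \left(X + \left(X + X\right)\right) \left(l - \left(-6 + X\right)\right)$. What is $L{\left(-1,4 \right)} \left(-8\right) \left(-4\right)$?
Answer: $-1056$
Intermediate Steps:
$L{\left(X,l \right)} = 3 X \left(6 + l - X\right)$ ($L{\left(X,l \right)} = \left(X + 2 X\right) \left(6 + l - X\right) = 3 X \left(6 + l - X\right)$)
$L{\left(-1,4 \right)} \left(-8\right) \left(-4\right) = 3 \left(-1\right) \left(6 + 4 - -1\right) \left(-8\right) \left(-4\right) = 3 \left(-1\right) \left(6 + 4 + 1\right) \left(-8\right) \left(-4\right) = 3 \left(-1\right) 11 \left(-8\right) \left(-4\right) = \left(-33\right) \left(-8\right) \left(-4\right) = 264 \left(-4\right) = -1056$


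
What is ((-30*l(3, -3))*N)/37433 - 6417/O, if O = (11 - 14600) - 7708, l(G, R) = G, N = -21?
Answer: 25668081/75876691 ≈ 0.33829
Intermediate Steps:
O = -22297 (O = -14589 - 7708 = -22297)
((-30*l(3, -3))*N)/37433 - 6417/O = (-30*3*(-21))/37433 - 6417/(-22297) = -90*(-21)*(1/37433) - 6417*(-1/22297) = 1890*(1/37433) + 6417/22297 = 1890/37433 + 6417/22297 = 25668081/75876691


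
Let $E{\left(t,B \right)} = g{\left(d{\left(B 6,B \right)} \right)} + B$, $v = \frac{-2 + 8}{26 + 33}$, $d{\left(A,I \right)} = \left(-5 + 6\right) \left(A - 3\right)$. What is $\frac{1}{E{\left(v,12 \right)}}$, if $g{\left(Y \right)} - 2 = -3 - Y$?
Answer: $- \frac{1}{58} \approx -0.017241$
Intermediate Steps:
$d{\left(A,I \right)} = -3 + A$ ($d{\left(A,I \right)} = 1 \left(-3 + A\right) = -3 + A$)
$v = \frac{6}{59} \approx 0.10169$
$g{\left(Y \right)} = -1 - Y$ ($g{\left(Y \right)} = 2 - \left(3 + Y\right) = -1 - Y$)
$E{\left(t,B \right)} = 2 - 5 B$ ($E{\left(t,B \right)} = \left(-1 - \left(-3 + B 6\right)\right) + B = \left(-1 - \left(-3 + 6 B\right)\right) + B = \left(2 - 6 B\right) + B = 2 - 5 B$)
$\frac{1}{E{\left(v,12 \right)}} = \frac{1}{2 - 60} = \frac{1}{-58} = - \frac{1}{58}$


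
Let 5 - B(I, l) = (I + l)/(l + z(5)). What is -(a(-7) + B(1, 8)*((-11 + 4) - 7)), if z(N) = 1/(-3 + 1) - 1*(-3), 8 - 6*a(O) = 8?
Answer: 58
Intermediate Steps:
a(O) = 0 (a(O) = 4/3 - 1/6*8 = 4/3 - 4/3 = 0)
z(N) = 5/2 (z(N) = 1/(-2) + 3 = -1/2 + 3 = 5/2)
B(I, l) = 5 - (I + l)/(5/2 + l) (B(I, l) = 5 - (I + l)/(l + 5/2) = 5 - (I + l)/(5/2 + l))
-(a(-7) + B(1, 8)*((-11 + 4) - 7)) = -(0 + ((25 - 2*1 + 8*8)/(5 + 2*8))*((-11 + 4) - 7)) = -(0 + ((25 - 2 + 64)/(5 + 16))*(-7 - 7)) = -(0 + (87/21)*(-14)) = -(0 + ((1/21)*87)*(-14)) = -(0 + (29/7)*(-14)) = -(0 - 58) = -1*(-58) = 58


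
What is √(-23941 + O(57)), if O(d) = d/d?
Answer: 6*I*√665 ≈ 154.73*I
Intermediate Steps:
O(d) = 1
√(-23941 + O(57)) = √(-23941 + 1) = √(-23940) = 6*I*√665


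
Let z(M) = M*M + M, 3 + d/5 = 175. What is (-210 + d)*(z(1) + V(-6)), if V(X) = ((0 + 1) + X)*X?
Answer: 20800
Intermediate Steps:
d = 860 (d = -15 + 5*175 = -15 + 875 = 860)
V(X) = X*(1 + X) (V(X) = (1 + X)*X = X*(1 + X))
z(M) = M + M² (z(M) = M² + M = M + M²)
(-210 + d)*(z(1) + V(-6)) = (-210 + 860)*(1*(1 + 1) - 6*(1 - 6)) = 650*(1*2 - 6*(-5)) = 650*(2 + 30) = 650*32 = 20800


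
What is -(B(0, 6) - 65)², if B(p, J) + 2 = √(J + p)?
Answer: -4495 + 134*√6 ≈ -4166.8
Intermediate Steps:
B(p, J) = -2 + √(J + p)
-(B(0, 6) - 65)² = -((-2 + √(6 + 0)) - 65)² = -((-2 + √6) - 65)² = -(-67 + √6)²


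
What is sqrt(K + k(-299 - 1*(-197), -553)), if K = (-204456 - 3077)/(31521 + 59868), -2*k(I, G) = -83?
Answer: sqrt(1310558653938)/182778 ≈ 6.2633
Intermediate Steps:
k(I, G) = 83/2 (k(I, G) = -1/2*(-83) = 83/2)
K = -207533/91389 ≈ -2.2709
sqrt(K + k(-299 - 1*(-197), -553)) = sqrt(-207533/91389 + 83/2) = sqrt(7170221/182778) = sqrt(1310558653938)/182778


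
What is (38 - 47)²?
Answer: 81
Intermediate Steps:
(38 - 47)² = (-9)² = 81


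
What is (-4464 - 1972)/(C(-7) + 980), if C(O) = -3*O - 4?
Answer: -6436/997 ≈ -6.4554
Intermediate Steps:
C(O) = -4 - 3*O
(-4464 - 1972)/(C(-7) + 980) = (-4464 - 1972)/((-4 - 3*(-7)) + 980) = -6436/((-4 + 21) + 980) = -6436/(17 + 980) = -6436/997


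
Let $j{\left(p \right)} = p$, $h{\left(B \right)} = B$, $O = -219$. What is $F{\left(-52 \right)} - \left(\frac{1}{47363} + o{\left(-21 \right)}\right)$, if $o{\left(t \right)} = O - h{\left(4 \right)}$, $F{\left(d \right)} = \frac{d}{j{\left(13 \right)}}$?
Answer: $\frac{10372496}{47363} \approx 219.0$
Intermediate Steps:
$F{\left(d \right)} = \frac{d}{13}$
$o{\left(t \right)} = -223$ ($o{\left(t \right)} = -219 - 4 = -223$)
$F{\left(-52 \right)} - \left(\frac{1}{47363} + o{\left(-21 \right)}\right) = \frac{1}{13} \left(-52\right) + \left(\frac{1}{-47363} - -223\right) = -4 + \left(- \frac{1}{47363} + 223\right) = -4 + \frac{10561948}{47363} = \frac{10372496}{47363}$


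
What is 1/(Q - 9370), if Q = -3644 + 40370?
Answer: 1/27356 ≈ 3.6555e-5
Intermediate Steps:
Q = 36726
1/(Q - 9370) = 1/(36726 - 9370) = 1/27356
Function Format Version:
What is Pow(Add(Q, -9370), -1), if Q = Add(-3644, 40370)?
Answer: Rational(1, 27356) ≈ 3.6555e-5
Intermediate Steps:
Q = 36726
Pow(Add(Q, -9370), -1) = Pow(Add(36726, -9370), -1) = Pow(27356, -1) = Rational(1, 27356)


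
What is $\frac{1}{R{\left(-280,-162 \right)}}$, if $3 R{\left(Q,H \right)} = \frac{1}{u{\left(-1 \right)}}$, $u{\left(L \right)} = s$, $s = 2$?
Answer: $6$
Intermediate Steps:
$u{\left(L \right)} = 2$
$R{\left(Q,H \right)} = \frac{1}{6}$ ($R{\left(Q,H \right)} = \frac{1}{3 \cdot 2} = \frac{1}{3} \cdot \frac{1}{2} = \frac{1}{6}$)
$\frac{1}{R{\left(-280,-162 \right)}} = \frac{1}{\frac{1}{6}} = 6$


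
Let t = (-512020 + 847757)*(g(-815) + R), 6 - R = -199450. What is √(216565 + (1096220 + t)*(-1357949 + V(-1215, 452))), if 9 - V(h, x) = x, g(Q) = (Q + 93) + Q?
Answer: I*√90264914108406451 ≈ 3.0044e+8*I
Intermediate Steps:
R = 199456 (R = 6 - 1*(-199450) = 6 + 199450 = 199456)
g(Q) = 93 + 2*Q (g(Q) = (93 + Q) + Q = 93 + 2*Q)
V(h, x) = 9 - x
t = 66448731303 (t = (-512020 + 847757)*((93 + 2*(-815)) + 199456) = 335737*((93 - 1630) + 199456) = 335737*(-1537 + 199456) = 335737*197919 = 66448731303)
√(216565 + (1096220 + t)*(-1357949 + V(-1215, 452))) = √(216565 + (1096220 + 66448731303)*(-1357949 + (9 - 1*452))) = √(216565 + 66449827523*(-1357949 + (9 - 452))) = √(216565 + 66449827523*(-1357949 - 443)) = √(216565 + 66449827523*(-1358392)) = √(216565 - 90264914108623016) = √(-90264914108406451) = I*√90264914108406451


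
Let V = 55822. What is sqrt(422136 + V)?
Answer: sqrt(477958) ≈ 691.34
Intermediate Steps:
sqrt(422136 + V) = sqrt(422136 + 55822) = sqrt(477958)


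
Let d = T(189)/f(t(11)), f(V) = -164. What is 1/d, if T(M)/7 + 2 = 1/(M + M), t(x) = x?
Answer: 8856/755 ≈ 11.730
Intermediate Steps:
T(M) = -14 + 7/(2*M) (T(M) = -14 + 7/(M + M) = -14 + 7/((2*M)) = -14 + 7*(1/(2*M)) = -14 + 7/(2*M))
d = 755/8856 (d = (-14 + (7/2)/189)/(-164) = (-14 + (7/2)*(1/189))*(-1/164) = (-14 + 1/54)*(-1/164) = -755/54*(-1/164) = 755/8856 ≈ 0.085253)
1/d = 1/(755/8856) = 8856/755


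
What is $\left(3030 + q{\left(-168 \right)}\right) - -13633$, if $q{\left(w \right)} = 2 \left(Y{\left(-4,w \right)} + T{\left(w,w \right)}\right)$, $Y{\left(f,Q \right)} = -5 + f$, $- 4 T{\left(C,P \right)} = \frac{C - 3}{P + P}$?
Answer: $\frac{3728423}{224} \approx 16645.0$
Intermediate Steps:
$T{\left(C,P \right)} = - \frac{-3 + C}{8 P}$ ($T{\left(C,P \right)} = - \frac{\left(C - 3\right) \frac{1}{P + P}}{4} = - \frac{\left(-3 + C\right) \frac{1}{2 P}}{4} = - \frac{\frac{1}{2} \frac{1}{P} \left(-3 + C\right)}{4} = - \frac{-3 + C}{8 P}$)
$q{\left(w \right)} = -18 + \frac{3 - w}{4 w}$ ($q{\left(w \right)} = 2 \left(\left(-5 - 4\right) + \frac{3 - w}{8 w}\right) = 2 \left(-9 + \frac{3 - w}{8 w}\right) = -18 + \frac{3 - w}{4 w}$)
$\left(3030 + q{\left(-168 \right)}\right) - -13633 = \left(3030 + \frac{3 - -12264}{4 \left(-168\right)}\right) - -13633 = \left(3030 + \frac{1}{4} \left(- \frac{1}{168}\right) \left(3 + 12264\right)\right) + \left(-191 + 13824\right) = \left(3030 + \frac{1}{4} \left(- \frac{1}{168}\right) 12267\right) + 13633 = \left(3030 - \frac{4089}{224}\right) + 13633 = \frac{674631}{224} + 13633 = \frac{3728423}{224}$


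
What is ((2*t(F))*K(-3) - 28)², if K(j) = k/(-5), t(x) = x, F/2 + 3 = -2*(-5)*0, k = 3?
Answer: 10816/25 ≈ 432.64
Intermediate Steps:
F = -6 (F = -6 + 2*(-2*(-5)*0) = -6 + 2*(10*0) = -6 + 2*0 = -6 + 0 = -6)
K(j) = -⅗ (K(j) = 3/(-5) = 3*(-⅕) = -⅗)
((2*t(F))*K(-3) - 28)² = ((2*(-6))*(-⅗) - 28)² = (-12*(-⅗) - 28)² = (36/5 - 28)² = (-104/5)² = 10816/25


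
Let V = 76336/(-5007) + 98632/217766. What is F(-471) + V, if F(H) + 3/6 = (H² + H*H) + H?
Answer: 483240372424249/1090354362 ≈ 4.4320e+5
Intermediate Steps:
F(H) = -½ + H + 2*H² (F(H) = -½ + ((H² + H*H) + H) = -½ + ((H² + H²) + H) = -½ + (2*H² + H) = -½ + (H + 2*H²) = -½ + H + 2*H²)
V = -8064767476/545177181 (V = 76336*(-1/5007) + 98632*(1/217766) = -76336/5007 + 49316/108883 = -8064767476/545177181 ≈ -14.793)
F(-471) + V = (-½ - 471 + 2*(-471)²) - 8064767476/545177181 = (-½ - 471 + 2*221841) - 8064767476/545177181 = (-½ - 471 + 443682) - 8064767476/545177181 = 886421/2 - 8064767476/545177181 = 483240372424249/1090354362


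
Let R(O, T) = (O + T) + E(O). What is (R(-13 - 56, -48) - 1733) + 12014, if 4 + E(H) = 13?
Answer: 10173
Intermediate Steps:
E(H) = 9 (E(H) = -4 + 13 = 9)
R(O, T) = 9 + O + T (R(O, T) = (O + T) + 9 = 9 + O + T)
(R(-13 - 56, -48) - 1733) + 12014 = ((9 + (-13 - 56) - 48) - 1733) + 12014 = ((9 - 69 - 48) - 1733) + 12014 = (-108 - 1733) + 12014 = -1841 + 12014 = 10173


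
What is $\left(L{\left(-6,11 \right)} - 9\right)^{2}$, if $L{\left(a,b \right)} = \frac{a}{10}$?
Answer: $\frac{2304}{25} \approx 92.16$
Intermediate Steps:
$L{\left(a,b \right)} = \frac{a}{10}$ ($L{\left(a,b \right)} = a \frac{1}{10} = \frac{a}{10}$)
$\left(L{\left(-6,11 \right)} - 9\right)^{2} = \left(\frac{1}{10} \left(-6\right) - 9\right)^{2} = \left(- \frac{3}{5} - 9\right)^{2} = \left(- \frac{48}{5}\right)^{2} = \frac{2304}{25}$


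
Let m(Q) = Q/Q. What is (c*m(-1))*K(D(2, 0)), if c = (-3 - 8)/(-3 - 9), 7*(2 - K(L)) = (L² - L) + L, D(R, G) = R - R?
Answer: 11/6 ≈ 1.8333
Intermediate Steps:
D(R, G) = 0
m(Q) = 1
K(L) = 2 - L²/7 (K(L) = 2 - ((L² - L) + L)/7 = 2 - L²/7)
c = 11/12 (c = -11/(-12) = -11*(-1/12) = 11/12 ≈ 0.91667)
(c*m(-1))*K(D(2, 0)) = ((11/12)*1)*(2 - ⅐*0²) = 11*(2 - ⅐*0)/12 = 11*(2 + 0)/12 = (11/12)*2 = 11/6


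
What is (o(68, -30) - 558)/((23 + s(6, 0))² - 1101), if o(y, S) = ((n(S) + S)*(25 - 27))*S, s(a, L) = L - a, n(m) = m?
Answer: 297/58 ≈ 5.1207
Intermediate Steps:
o(y, S) = -4*S² (o(y, S) = ((S + S)*(25 - 27))*S = ((2*S)*(-2))*S = (-4*S)*S = -4*S²)
(o(68, -30) - 558)/((23 + s(6, 0))² - 1101) = (-4*(-30)² - 558)/((23 + (0 - 1*6))² - 1101) = (-4*900 - 558)/((23 + (0 - 6))² - 1101) = (-3600 - 558)/((23 - 6)² - 1101) = -4158/(17² - 1101) = -4158/(289 - 1101) = -4158/(-812) = -4158*(-1/812) = 297/58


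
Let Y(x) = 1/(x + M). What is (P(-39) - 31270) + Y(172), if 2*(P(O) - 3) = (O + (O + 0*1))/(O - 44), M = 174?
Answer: -897912129/28718 ≈ -31267.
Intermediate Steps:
Y(x) = 1/(174 + x) (Y(x) = 1/(x + 174) = 1/(174 + x))
P(O) = 3 + O/(-44 + O) (P(O) = 3 + ((O + (O + 0*1))/(O - 44))/2 = 3 + ((O + (O + 0))/(-44 + O))/2 = 3 + ((O + O)/(-44 + O))/2 = 3 + ((2*O)/(-44 + O))/2 = 3 + (2*O/(-44 + O))/2 = 3 + O/(-44 + O))
(P(-39) - 31270) + Y(172) = (4*(-33 - 39)/(-44 - 39) - 31270) + 1/(174 + 172) = (4*(-72)/(-83) - 31270) + 1/346 = (4*(-1/83)*(-72) - 31270) + 1/346 = (288/83 - 31270) + 1/346 = -2595122/83 + 1/346 = -897912129/28718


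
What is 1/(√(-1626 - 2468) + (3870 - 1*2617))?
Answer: 1253/1574103 - I*√4094/1574103 ≈ 0.00079601 - 4.0648e-5*I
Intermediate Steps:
1/(√(-1626 - 2468) + (3870 - 1*2617)) = 1/(√(-4094) + (3870 - 2617)) = 1/(I*√4094 + 1253) = 1/(1253 + I*√4094)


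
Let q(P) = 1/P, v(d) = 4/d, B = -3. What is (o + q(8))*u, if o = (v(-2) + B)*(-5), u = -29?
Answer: -5829/8 ≈ -728.63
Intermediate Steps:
q(P) = 1/P
o = 25 (o = (4/(-2) - 3)*(-5) = (4*(-½) - 3)*(-5) = (-2 - 3)*(-5) = -5*(-5) = 25)
(o + q(8))*u = (25 + 1/8)*(-29) = (25 + ⅛)*(-29) = (201/8)*(-29) = -5829/8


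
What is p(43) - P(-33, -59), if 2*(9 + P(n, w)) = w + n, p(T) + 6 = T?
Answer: 92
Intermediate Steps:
p(T) = -6 + T
P(n, w) = -9 + n/2 + w/2 (P(n, w) = -9 + (w + n)/2 = -9 + (n + w)/2 = -9 + (n/2 + w/2) = -9 + n/2 + w/2)
p(43) - P(-33, -59) = (-6 + 43) - (-9 + (1/2)*(-33) + (1/2)*(-59)) = 37 - (-9 - 33/2 - 59/2) = 37 - 1*(-55) = 37 + 55 = 92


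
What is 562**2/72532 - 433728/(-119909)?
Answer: 17332924373/2174309897 ≈ 7.9717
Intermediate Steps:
562**2/72532 - 433728/(-119909) = 315844*(1/72532) - 433728*(-1/119909) = 78961/18133 + 433728/119909 = 17332924373/2174309897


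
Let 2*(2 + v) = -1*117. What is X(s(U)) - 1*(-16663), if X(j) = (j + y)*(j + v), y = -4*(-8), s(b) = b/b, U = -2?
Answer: 29399/2 ≈ 14700.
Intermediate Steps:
s(b) = 1
y = 32
v = -121/2 (v = -2 + (-1*117)/2 = -2 + (½)*(-117) = -2 - 117/2 = -121/2 ≈ -60.500)
X(j) = (32 + j)*(-121/2 + j) (X(j) = (j + 32)*(j - 121/2) = (32 + j)*(-121/2 + j))
X(s(U)) - 1*(-16663) = (-1936 + 1² - 57/2*1) - 1*(-16663) = (-1936 + 1 - 57/2) + 16663 = -3927/2 + 16663 = 29399/2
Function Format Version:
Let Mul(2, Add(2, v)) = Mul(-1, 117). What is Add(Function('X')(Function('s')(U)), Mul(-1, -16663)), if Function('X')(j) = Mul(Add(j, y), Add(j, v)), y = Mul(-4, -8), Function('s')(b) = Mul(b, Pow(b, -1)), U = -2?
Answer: Rational(29399, 2) ≈ 14700.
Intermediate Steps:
Function('s')(b) = 1
y = 32
v = Rational(-121, 2) (v = Add(-2, Mul(Rational(1, 2), Mul(-1, 117))) = Add(-2, Mul(Rational(1, 2), -117)) = Add(-2, Rational(-117, 2)) = Rational(-121, 2) ≈ -60.500)
Function('X')(j) = Mul(Add(32, j), Add(Rational(-121, 2), j)) (Function('X')(j) = Mul(Add(j, 32), Add(j, Rational(-121, 2))) = Mul(Add(32, j), Add(Rational(-121, 2), j)))
Add(Function('X')(Function('s')(U)), Mul(-1, -16663)) = Add(Add(-1936, Pow(1, 2), Mul(Rational(-57, 2), 1)), Mul(-1, -16663)) = Add(Add(-1936, 1, Rational(-57, 2)), 16663) = Add(Rational(-3927, 2), 16663) = Rational(29399, 2)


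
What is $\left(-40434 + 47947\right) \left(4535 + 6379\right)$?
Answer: $81996882$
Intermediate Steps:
$\left(-40434 + 47947\right) \left(4535 + 6379\right) = 7513 \cdot 10914 = 81996882$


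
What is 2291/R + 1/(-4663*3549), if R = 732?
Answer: 12637909495/4037952828 ≈ 3.1298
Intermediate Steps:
2291/R + 1/(-4663*3549) = 2291/732 + 1/(-4663*3549) = 2291*(1/732) - 1/4663*1/3549 = 2291/732 - 1/16548987 = 12637909495/4037952828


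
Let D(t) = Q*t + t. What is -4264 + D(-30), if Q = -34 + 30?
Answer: -4174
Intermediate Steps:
Q = -4
D(t) = -3*t (D(t) = -4*t + t = -3*t)
-4264 + D(-30) = -4264 - 3*(-30) = -4264 + 90 = -4174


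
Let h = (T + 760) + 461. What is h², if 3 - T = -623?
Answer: 3411409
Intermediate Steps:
T = 626 (T = 3 - 1*(-623) = 3 + 623 = 626)
h = 1847 (h = (626 + 760) + 461 = 1386 + 461 = 1847)
h² = 1847² = 3411409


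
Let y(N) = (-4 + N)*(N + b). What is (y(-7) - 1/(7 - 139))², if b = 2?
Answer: 52722121/17424 ≈ 3025.8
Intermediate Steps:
y(N) = (-4 + N)*(2 + N) (y(N) = (-4 + N)*(N + 2) = (-4 + N)*(2 + N))
(y(-7) - 1/(7 - 139))² = ((-8 + (-7)² - 2*(-7)) - 1/(7 - 139))² = ((-8 + 49 + 14) - 1/(-132))² = (55 - 1*(-1/132))² = (55 + 1/132)² = (7261/132)² = 52722121/17424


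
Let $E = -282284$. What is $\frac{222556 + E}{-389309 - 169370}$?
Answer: $\frac{59728}{558679} \approx 0.10691$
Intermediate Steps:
$\frac{222556 + E}{-389309 - 169370} = \frac{222556 - 282284}{-389309 - 169370} = - \frac{59728}{-558679} = \left(-59728\right) \left(- \frac{1}{558679}\right) = \frac{59728}{558679}$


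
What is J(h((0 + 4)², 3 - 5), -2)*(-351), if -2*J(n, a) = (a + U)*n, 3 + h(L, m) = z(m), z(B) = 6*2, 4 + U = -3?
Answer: -28431/2 ≈ -14216.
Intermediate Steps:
U = -7 (U = -4 - 3 = -7)
z(B) = 12
h(L, m) = 9 (h(L, m) = -3 + 12 = 9)
J(n, a) = -n*(-7 + a)/2 (J(n, a) = -(a - 7)*n/2 = -(-7 + a)*n/2 = -n*(-7 + a)/2)
J(h((0 + 4)², 3 - 5), -2)*(-351) = ((½)*9*(7 - 1*(-2)))*(-351) = ((½)*9*(7 + 2))*(-351) = ((½)*9*9)*(-351) = (81/2)*(-351) = -28431/2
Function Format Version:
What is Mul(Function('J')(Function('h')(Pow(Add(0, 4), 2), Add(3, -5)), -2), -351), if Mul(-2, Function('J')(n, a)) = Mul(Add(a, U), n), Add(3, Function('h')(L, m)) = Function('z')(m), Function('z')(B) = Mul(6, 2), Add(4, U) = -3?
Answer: Rational(-28431, 2) ≈ -14216.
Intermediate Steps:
U = -7 (U = Add(-4, -3) = -7)
Function('z')(B) = 12
Function('h')(L, m) = 9 (Function('h')(L, m) = Add(-3, 12) = 9)
Function('J')(n, a) = Mul(Rational(-1, 2), n, Add(-7, a)) (Function('J')(n, a) = Mul(Rational(-1, 2), Mul(Add(a, -7), n)) = Mul(Rational(-1, 2), Mul(Add(-7, a), n)) = Mul(Rational(-1, 2), Mul(n, Add(-7, a))) = Mul(Rational(-1, 2), n, Add(-7, a)))
Mul(Function('J')(Function('h')(Pow(Add(0, 4), 2), Add(3, -5)), -2), -351) = Mul(Mul(Rational(1, 2), 9, Add(7, Mul(-1, -2))), -351) = Mul(Mul(Rational(1, 2), 9, Add(7, 2)), -351) = Mul(Mul(Rational(1, 2), 9, 9), -351) = Mul(Rational(81, 2), -351) = Rational(-28431, 2)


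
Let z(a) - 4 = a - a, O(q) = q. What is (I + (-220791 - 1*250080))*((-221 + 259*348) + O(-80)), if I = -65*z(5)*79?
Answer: -44143941541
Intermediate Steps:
z(a) = 4 (z(a) = 4 + (a - a) = 4 + 0 = 4)
I = -20540 (I = -65*4*79 = -260*79 = -20540)
(I + (-220791 - 1*250080))*((-221 + 259*348) + O(-80)) = (-20540 + (-220791 - 1*250080))*((-221 + 259*348) - 80) = (-20540 + (-220791 - 250080))*((-221 + 90132) - 80) = (-20540 - 470871)*(89911 - 80) = -491411*89831 = -44143941541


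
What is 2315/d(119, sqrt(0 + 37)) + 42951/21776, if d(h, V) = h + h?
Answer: 30316889/2591344 ≈ 11.699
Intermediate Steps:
d(h, V) = 2*h
2315/d(119, sqrt(0 + 37)) + 42951/21776 = 2315/((2*119)) + 42951/21776 = 2315/238 + 42951*(1/21776) = 2315*(1/238) + 42951/21776 = 2315/238 + 42951/21776 = 30316889/2591344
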